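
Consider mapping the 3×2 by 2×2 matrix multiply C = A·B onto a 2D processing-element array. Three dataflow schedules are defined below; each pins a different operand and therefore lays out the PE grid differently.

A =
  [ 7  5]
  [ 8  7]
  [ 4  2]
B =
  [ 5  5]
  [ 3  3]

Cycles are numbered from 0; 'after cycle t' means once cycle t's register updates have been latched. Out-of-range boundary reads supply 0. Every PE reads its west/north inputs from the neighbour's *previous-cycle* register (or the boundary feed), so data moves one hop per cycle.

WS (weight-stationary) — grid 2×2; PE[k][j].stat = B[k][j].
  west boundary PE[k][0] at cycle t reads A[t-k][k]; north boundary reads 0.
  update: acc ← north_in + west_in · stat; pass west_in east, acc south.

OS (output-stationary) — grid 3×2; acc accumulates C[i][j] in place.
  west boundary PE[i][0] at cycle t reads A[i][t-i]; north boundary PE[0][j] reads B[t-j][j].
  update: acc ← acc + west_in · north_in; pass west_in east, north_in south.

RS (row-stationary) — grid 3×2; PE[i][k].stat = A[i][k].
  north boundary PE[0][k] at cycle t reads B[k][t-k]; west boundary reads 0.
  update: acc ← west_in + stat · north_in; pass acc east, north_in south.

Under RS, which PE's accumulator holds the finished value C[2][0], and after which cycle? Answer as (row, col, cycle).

Under RS, C[2][0] lands at PE[2][1]:
  c0 r2c1: 0 / 0 / 0
  c1 r2c1: 0 / 0 / 0
  c2 r2c1: 0 / 0 / 0
  c3 r2c1: 26 / 26 / 3

(row, col, cycle) = (2, 1, 3)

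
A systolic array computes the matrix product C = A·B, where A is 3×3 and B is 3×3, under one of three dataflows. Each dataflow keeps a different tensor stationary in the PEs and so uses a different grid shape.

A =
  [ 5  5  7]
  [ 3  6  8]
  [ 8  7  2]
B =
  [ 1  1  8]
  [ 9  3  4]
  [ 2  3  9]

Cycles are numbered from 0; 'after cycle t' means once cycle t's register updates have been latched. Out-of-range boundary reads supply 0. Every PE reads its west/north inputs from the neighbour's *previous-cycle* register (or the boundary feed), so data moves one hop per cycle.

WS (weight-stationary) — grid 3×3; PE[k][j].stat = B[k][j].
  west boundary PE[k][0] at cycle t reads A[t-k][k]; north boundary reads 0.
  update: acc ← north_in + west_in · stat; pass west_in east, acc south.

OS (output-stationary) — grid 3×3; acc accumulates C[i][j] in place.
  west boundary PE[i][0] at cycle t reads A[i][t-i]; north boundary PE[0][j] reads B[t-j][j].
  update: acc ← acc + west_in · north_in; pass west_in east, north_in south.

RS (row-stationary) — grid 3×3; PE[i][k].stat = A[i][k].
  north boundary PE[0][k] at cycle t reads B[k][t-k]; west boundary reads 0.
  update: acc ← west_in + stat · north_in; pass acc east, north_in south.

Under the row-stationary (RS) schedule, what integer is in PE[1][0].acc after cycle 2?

RS on a 3×3 grid — tracing PE[1][0] and its feeders:
  after 0 — PE[0][0] acc=5, pass-E 5, pass-S 1
  after 0 — PE[1][0] acc=0, pass-E 0, pass-S 0
  after 1 — PE[0][0] acc=5, pass-E 5, pass-S 1
  after 1 — PE[1][0] acc=3, pass-E 3, pass-S 1
  after 2 — PE[0][0] acc=40, pass-E 40, pass-S 8
  after 2 — PE[1][0] acc=3, pass-E 3, pass-S 1

PE[1][0].acc = 3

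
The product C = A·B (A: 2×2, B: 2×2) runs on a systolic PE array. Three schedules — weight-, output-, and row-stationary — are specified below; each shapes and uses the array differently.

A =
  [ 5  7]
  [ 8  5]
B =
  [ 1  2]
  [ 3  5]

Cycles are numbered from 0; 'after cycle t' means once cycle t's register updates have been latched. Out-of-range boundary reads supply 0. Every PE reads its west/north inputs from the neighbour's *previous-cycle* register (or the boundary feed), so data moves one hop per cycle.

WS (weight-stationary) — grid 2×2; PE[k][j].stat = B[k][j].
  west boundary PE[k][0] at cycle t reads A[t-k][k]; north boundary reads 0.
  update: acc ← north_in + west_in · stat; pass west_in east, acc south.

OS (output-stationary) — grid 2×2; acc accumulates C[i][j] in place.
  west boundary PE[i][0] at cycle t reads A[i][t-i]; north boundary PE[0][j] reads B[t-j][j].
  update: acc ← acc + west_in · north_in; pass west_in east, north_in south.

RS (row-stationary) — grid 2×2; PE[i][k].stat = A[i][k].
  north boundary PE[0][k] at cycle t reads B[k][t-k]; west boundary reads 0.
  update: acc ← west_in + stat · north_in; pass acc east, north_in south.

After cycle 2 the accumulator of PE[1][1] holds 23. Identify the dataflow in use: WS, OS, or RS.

Under WS (2×2), PE[1][1]:
  0: (1,1).acc=0  regs=<0,0>
  1: (1,1).acc=0  regs=<0,0>
  2: (1,1).acc=45  regs=<7,45>
Under OS (2×2), PE[1][1]:
  0: (1,1).acc=0  regs=<0,0>
  1: (1,1).acc=0  regs=<0,0>
  2: (1,1).acc=16  regs=<8,2>
Under RS (2×2), PE[1][1]:
  0: (1,1).acc=0  regs=<0,0>
  1: (1,1).acc=0  regs=<0,0>
  2: (1,1).acc=23  regs=<23,3>

dataflow = RS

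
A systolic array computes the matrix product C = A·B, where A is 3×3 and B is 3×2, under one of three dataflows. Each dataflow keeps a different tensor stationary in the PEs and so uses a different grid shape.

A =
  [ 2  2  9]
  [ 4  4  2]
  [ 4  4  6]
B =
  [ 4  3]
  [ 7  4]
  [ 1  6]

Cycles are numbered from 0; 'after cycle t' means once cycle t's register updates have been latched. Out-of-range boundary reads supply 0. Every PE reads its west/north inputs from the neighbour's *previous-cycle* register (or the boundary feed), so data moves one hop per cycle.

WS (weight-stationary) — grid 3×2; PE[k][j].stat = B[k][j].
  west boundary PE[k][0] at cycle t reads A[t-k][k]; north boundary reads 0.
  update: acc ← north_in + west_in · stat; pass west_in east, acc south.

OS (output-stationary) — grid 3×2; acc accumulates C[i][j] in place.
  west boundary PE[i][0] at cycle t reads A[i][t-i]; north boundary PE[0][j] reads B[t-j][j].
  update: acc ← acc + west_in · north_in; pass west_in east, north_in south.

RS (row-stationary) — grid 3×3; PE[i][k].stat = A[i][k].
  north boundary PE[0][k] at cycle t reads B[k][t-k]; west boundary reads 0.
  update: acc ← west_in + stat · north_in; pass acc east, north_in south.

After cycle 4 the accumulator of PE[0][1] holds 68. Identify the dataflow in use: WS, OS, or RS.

— WS: 3×2; PE[0][1] trace:
  t=0 PE[0][1]: acc=0 h=0 v=0
  t=1 PE[0][1]: acc=6 h=2 v=6
  t=2 PE[0][1]: acc=12 h=4 v=12
  t=3 PE[0][1]: acc=12 h=4 v=12
  t=4 PE[0][1]: acc=0 h=0 v=0
— OS: 3×2; PE[0][1] trace:
  t=0 PE[0][1]: acc=0 h=0 v=0
  t=1 PE[0][1]: acc=6 h=2 v=3
  t=2 PE[0][1]: acc=14 h=2 v=4
  t=3 PE[0][1]: acc=68 h=9 v=6
  t=4 PE[0][1]: acc=68 h=0 v=0
— RS: 3×3; PE[0][1] trace:
  t=0 PE[0][1]: acc=0 h=0 v=0
  t=1 PE[0][1]: acc=22 h=22 v=7
  t=2 PE[0][1]: acc=14 h=14 v=4
  t=3 PE[0][1]: acc=0 h=0 v=0
  t=4 PE[0][1]: acc=0 h=0 v=0

dataflow = OS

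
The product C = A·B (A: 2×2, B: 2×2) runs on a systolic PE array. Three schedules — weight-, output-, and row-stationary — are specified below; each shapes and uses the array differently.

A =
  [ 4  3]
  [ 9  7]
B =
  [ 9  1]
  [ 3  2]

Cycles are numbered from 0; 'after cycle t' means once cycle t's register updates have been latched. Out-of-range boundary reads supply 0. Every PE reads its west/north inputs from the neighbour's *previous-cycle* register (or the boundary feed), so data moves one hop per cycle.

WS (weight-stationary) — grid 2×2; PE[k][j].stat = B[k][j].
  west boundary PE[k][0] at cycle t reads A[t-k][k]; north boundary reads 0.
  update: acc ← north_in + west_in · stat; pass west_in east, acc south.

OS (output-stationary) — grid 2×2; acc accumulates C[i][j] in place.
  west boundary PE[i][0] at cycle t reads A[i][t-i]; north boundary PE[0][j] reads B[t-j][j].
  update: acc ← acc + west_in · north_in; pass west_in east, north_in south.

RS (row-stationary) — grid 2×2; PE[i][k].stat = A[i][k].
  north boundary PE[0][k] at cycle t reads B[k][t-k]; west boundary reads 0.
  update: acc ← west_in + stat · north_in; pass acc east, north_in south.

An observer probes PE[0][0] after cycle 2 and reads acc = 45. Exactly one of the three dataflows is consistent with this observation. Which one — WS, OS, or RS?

dataflow = OS

WS (2×2 grid), PE[0][0]:
  [0] (0,0) acc=36 (h:4 v:36)
  [1] (0,0) acc=81 (h:9 v:81)
  [2] (0,0) acc=0 (h:0 v:0)
OS (2×2 grid), PE[0][0]:
  [0] (0,0) acc=36 (h:4 v:9)
  [1] (0,0) acc=45 (h:3 v:3)
  [2] (0,0) acc=45 (h:0 v:0)
RS (2×2 grid), PE[0][0]:
  [0] (0,0) acc=36 (h:36 v:9)
  [1] (0,0) acc=4 (h:4 v:1)
  [2] (0,0) acc=0 (h:0 v:0)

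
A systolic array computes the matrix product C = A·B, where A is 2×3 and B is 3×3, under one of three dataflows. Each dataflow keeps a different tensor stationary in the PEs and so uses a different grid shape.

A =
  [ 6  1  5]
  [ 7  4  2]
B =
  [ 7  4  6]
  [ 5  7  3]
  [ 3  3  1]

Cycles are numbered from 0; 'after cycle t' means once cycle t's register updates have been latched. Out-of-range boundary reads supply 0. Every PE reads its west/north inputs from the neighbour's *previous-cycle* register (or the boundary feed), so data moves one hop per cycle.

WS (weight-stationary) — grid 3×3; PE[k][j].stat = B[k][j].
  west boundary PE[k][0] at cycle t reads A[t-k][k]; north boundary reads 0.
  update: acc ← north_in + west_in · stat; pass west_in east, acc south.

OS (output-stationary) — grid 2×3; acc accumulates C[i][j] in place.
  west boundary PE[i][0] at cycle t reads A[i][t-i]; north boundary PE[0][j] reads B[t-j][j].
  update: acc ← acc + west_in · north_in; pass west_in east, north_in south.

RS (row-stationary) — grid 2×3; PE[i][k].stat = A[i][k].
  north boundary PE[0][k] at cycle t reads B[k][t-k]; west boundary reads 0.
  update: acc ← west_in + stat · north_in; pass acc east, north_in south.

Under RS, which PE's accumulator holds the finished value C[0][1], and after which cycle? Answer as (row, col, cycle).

RS: C[0][1] accumulates in PE[0][2]:
  cycle 0: PE[0][2] → acc 0, east 0, south 0
  cycle 1: PE[0][2] → acc 0, east 0, south 0
  cycle 2: PE[0][2] → acc 62, east 62, south 3
  cycle 3: PE[0][2] → acc 46, east 46, south 3

(row, col, cycle) = (0, 2, 3)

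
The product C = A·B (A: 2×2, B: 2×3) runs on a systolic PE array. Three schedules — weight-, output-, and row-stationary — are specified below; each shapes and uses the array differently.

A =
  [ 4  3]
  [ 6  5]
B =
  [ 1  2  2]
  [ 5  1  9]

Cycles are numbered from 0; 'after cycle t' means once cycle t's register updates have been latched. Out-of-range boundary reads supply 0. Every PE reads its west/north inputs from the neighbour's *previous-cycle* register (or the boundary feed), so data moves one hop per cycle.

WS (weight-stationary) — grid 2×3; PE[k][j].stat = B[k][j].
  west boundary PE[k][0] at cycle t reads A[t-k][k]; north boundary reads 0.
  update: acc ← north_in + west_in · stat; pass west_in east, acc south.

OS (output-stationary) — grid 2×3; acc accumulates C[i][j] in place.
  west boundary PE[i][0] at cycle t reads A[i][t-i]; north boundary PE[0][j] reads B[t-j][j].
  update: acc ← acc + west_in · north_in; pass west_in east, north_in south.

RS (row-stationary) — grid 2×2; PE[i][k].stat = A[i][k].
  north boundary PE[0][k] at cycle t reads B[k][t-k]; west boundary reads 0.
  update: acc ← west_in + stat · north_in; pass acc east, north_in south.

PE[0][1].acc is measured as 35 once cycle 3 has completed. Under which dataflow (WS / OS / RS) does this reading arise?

WS [2×3] PE[0][1] across cycles:
  [0] (0,1) acc=0 (h:0 v:0)
  [1] (0,1) acc=8 (h:4 v:8)
  [2] (0,1) acc=12 (h:6 v:12)
  [3] (0,1) acc=0 (h:0 v:0)
OS [2×3] PE[0][1] across cycles:
  [0] (0,1) acc=0 (h:0 v:0)
  [1] (0,1) acc=8 (h:4 v:2)
  [2] (0,1) acc=11 (h:3 v:1)
  [3] (0,1) acc=11 (h:0 v:0)
RS [2×2] PE[0][1] across cycles:
  [0] (0,1) acc=0 (h:0 v:0)
  [1] (0,1) acc=19 (h:19 v:5)
  [2] (0,1) acc=11 (h:11 v:1)
  [3] (0,1) acc=35 (h:35 v:9)

dataflow = RS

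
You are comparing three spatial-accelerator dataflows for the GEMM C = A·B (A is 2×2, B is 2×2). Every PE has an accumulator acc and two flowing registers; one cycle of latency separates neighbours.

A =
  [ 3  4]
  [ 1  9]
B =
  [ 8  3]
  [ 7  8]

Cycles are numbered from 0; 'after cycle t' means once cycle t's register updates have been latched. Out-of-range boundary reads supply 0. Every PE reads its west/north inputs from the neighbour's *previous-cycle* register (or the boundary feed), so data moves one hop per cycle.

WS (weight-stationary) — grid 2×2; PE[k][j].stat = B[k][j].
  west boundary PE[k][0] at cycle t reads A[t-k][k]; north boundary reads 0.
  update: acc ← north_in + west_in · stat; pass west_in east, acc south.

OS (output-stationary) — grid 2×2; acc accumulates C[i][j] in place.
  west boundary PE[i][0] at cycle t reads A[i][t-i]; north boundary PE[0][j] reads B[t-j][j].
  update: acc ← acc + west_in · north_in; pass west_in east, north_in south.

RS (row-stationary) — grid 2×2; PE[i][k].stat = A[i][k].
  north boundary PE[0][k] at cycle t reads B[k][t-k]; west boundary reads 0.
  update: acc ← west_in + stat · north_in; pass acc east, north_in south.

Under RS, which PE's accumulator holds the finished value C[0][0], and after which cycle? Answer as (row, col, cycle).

Under RS, C[0][0] lands at PE[0][1]:
  0: (0,1).acc=0  regs=<0,0>
  1: (0,1).acc=52  regs=<52,7>

(row, col, cycle) = (0, 1, 1)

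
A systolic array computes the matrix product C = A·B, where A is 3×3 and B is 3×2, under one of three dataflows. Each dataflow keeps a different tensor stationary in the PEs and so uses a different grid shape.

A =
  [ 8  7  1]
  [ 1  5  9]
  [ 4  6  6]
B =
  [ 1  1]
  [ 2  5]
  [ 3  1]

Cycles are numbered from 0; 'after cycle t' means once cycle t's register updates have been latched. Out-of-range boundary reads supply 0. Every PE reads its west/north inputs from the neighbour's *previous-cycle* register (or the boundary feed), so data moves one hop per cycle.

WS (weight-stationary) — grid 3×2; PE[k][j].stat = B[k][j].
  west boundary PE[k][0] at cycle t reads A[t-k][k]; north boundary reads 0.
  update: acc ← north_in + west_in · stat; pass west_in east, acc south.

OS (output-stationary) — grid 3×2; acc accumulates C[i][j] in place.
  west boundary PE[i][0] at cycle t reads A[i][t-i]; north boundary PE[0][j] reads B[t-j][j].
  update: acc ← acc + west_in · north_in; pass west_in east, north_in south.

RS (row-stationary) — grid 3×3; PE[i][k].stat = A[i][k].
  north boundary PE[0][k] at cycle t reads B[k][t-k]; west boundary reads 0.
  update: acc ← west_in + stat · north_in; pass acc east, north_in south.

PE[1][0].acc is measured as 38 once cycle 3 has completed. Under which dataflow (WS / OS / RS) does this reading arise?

Under WS (3×2), PE[1][0]:
  0: (1,0).acc=0  regs=<0,0>
  1: (1,0).acc=22  regs=<7,22>
  2: (1,0).acc=11  regs=<5,11>
  3: (1,0).acc=16  regs=<6,16>
Under OS (3×2), PE[1][0]:
  0: (1,0).acc=0  regs=<0,0>
  1: (1,0).acc=1  regs=<1,1>
  2: (1,0).acc=11  regs=<5,2>
  3: (1,0).acc=38  regs=<9,3>
Under RS (3×3), PE[1][0]:
  0: (1,0).acc=0  regs=<0,0>
  1: (1,0).acc=1  regs=<1,1>
  2: (1,0).acc=1  regs=<1,1>
  3: (1,0).acc=0  regs=<0,0>

dataflow = OS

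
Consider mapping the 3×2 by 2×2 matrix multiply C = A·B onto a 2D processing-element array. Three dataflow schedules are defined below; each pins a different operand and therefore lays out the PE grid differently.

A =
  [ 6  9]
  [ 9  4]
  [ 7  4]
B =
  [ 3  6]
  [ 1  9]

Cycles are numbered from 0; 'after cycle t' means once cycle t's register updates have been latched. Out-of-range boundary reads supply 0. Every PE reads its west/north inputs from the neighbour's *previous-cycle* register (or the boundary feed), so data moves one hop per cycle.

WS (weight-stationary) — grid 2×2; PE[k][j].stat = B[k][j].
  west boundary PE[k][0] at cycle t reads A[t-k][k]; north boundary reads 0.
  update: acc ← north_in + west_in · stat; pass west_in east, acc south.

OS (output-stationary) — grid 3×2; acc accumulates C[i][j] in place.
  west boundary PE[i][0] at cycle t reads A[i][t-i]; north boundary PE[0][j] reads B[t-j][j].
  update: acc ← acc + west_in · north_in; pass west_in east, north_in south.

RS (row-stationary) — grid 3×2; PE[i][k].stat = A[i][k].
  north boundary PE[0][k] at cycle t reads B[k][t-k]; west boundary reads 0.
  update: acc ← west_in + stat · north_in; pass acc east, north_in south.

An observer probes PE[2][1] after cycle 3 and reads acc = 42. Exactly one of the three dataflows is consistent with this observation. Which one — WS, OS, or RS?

WS: PE[2][1] is outside its 2×2 grid.
OS (3×2 grid), PE[2][1]:
  cycle 0: PE[2][1] → acc 0, east 0, south 0
  cycle 1: PE[2][1] → acc 0, east 0, south 0
  cycle 2: PE[2][1] → acc 0, east 0, south 0
  cycle 3: PE[2][1] → acc 42, east 7, south 6
RS (3×2 grid), PE[2][1]:
  cycle 0: PE[2][1] → acc 0, east 0, south 0
  cycle 1: PE[2][1] → acc 0, east 0, south 0
  cycle 2: PE[2][1] → acc 0, east 0, south 0
  cycle 3: PE[2][1] → acc 25, east 25, south 1

dataflow = OS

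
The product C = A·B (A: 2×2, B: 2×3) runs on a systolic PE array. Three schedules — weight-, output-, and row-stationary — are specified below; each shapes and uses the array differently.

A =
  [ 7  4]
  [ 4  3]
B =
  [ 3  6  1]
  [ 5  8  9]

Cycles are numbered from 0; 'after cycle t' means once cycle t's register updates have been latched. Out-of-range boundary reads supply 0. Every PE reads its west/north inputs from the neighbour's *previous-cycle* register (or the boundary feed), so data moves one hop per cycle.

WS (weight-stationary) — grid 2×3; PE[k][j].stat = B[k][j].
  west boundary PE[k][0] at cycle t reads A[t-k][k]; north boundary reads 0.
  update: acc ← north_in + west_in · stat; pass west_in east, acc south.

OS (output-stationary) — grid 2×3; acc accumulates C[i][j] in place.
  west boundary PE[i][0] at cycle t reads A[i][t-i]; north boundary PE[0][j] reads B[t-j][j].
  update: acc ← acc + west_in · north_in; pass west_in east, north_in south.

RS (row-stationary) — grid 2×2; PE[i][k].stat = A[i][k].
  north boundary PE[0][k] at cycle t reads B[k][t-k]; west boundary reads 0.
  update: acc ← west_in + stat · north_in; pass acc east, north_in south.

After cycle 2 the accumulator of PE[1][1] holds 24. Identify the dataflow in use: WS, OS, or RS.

dataflow = OS

WS [2×3] PE[1][1] across cycles:
  t=0 PE[1][1]: acc=0 h=0 v=0
  t=1 PE[1][1]: acc=0 h=0 v=0
  t=2 PE[1][1]: acc=74 h=4 v=74
OS [2×3] PE[1][1] across cycles:
  t=0 PE[1][1]: acc=0 h=0 v=0
  t=1 PE[1][1]: acc=0 h=0 v=0
  t=2 PE[1][1]: acc=24 h=4 v=6
RS [2×2] PE[1][1] across cycles:
  t=0 PE[1][1]: acc=0 h=0 v=0
  t=1 PE[1][1]: acc=0 h=0 v=0
  t=2 PE[1][1]: acc=27 h=27 v=5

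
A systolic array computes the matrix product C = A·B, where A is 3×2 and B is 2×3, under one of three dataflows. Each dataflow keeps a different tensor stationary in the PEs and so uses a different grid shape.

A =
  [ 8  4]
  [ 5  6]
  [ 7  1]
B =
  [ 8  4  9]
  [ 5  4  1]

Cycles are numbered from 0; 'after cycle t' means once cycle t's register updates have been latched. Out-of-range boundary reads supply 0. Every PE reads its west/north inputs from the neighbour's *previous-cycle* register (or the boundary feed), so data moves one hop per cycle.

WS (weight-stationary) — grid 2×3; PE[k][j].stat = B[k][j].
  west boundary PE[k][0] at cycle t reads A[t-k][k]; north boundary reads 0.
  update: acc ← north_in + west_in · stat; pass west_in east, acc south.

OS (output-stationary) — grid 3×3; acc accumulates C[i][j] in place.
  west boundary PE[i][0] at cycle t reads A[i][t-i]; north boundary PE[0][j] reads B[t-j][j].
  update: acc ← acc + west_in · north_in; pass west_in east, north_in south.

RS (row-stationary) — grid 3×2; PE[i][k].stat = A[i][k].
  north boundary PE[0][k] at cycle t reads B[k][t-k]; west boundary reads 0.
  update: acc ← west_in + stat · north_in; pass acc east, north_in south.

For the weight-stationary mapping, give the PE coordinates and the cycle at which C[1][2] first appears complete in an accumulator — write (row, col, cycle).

(row, col, cycle) = (1, 2, 4)

Under WS, C[1][2] lands at PE[1][2]:
  cycle 0: PE[1][2] → acc 0, east 0, south 0
  cycle 1: PE[1][2] → acc 0, east 0, south 0
  cycle 2: PE[1][2] → acc 0, east 0, south 0
  cycle 3: PE[1][2] → acc 76, east 4, south 76
  cycle 4: PE[1][2] → acc 51, east 6, south 51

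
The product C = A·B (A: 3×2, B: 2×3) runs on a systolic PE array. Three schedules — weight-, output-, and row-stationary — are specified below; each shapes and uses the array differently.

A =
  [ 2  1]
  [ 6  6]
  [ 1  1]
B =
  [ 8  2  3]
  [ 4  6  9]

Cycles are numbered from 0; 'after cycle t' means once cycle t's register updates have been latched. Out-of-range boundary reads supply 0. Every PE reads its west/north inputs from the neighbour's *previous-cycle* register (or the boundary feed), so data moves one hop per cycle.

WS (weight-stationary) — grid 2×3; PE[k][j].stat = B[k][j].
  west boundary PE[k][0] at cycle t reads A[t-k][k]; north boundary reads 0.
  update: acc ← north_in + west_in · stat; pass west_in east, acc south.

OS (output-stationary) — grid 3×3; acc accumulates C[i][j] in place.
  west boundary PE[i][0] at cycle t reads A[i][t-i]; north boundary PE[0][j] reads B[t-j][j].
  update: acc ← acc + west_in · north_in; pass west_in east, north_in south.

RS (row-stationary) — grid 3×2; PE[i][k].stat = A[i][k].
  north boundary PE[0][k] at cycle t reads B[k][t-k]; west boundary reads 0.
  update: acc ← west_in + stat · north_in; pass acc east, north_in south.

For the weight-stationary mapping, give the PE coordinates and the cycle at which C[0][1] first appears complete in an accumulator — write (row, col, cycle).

(row, col, cycle) = (1, 1, 2)

WS — PE[1][1] is where C[0][1] collects:
  [0] (1,1) acc=0 (h:0 v:0)
  [1] (1,1) acc=0 (h:0 v:0)
  [2] (1,1) acc=10 (h:1 v:10)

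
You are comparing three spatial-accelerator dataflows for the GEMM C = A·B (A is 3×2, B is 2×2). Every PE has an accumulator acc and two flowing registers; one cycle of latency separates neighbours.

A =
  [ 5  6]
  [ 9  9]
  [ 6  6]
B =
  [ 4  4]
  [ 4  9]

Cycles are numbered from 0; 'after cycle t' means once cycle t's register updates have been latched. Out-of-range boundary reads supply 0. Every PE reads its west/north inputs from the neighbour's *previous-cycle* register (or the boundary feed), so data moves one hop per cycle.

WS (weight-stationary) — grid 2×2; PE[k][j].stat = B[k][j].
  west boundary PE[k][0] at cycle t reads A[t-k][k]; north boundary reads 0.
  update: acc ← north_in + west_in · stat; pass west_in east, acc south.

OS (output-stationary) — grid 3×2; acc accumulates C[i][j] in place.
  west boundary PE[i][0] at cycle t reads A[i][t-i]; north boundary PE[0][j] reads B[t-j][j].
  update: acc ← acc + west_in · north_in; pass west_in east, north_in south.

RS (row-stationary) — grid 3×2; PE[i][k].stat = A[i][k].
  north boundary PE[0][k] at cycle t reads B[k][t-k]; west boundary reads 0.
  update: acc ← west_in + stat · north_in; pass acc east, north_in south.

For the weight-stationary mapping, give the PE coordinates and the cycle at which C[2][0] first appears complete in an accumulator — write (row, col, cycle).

WS: C[2][0] accumulates in PE[1][0]:
  cycle 0: PE[1][0] → acc 0, east 0, south 0
  cycle 1: PE[1][0] → acc 44, east 6, south 44
  cycle 2: PE[1][0] → acc 72, east 9, south 72
  cycle 3: PE[1][0] → acc 48, east 6, south 48

(row, col, cycle) = (1, 0, 3)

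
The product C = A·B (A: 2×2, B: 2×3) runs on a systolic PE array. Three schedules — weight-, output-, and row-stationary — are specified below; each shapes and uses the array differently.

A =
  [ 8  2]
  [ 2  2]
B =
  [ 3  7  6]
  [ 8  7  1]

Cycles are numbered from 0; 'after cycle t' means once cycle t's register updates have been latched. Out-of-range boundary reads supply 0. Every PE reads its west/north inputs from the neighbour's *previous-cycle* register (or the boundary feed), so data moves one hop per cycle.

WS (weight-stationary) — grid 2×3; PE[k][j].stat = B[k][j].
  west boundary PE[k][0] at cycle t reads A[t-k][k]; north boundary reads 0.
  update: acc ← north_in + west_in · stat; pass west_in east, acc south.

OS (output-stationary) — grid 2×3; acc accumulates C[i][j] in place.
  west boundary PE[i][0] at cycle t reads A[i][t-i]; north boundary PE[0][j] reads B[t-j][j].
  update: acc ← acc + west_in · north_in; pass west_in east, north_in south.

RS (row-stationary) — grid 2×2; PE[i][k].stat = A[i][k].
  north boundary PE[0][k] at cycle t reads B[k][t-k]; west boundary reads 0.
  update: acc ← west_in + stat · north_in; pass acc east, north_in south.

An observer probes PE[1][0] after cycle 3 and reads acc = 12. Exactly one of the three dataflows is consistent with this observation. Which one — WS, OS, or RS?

dataflow = RS

— WS: 2×3; PE[1][0] trace:
  [0] (1,0) acc=0 (h:0 v:0)
  [1] (1,0) acc=40 (h:2 v:40)
  [2] (1,0) acc=22 (h:2 v:22)
  [3] (1,0) acc=0 (h:0 v:0)
— OS: 2×3; PE[1][0] trace:
  [0] (1,0) acc=0 (h:0 v:0)
  [1] (1,0) acc=6 (h:2 v:3)
  [2] (1,0) acc=22 (h:2 v:8)
  [3] (1,0) acc=22 (h:0 v:0)
— RS: 2×2; PE[1][0] trace:
  [0] (1,0) acc=0 (h:0 v:0)
  [1] (1,0) acc=6 (h:6 v:3)
  [2] (1,0) acc=14 (h:14 v:7)
  [3] (1,0) acc=12 (h:12 v:6)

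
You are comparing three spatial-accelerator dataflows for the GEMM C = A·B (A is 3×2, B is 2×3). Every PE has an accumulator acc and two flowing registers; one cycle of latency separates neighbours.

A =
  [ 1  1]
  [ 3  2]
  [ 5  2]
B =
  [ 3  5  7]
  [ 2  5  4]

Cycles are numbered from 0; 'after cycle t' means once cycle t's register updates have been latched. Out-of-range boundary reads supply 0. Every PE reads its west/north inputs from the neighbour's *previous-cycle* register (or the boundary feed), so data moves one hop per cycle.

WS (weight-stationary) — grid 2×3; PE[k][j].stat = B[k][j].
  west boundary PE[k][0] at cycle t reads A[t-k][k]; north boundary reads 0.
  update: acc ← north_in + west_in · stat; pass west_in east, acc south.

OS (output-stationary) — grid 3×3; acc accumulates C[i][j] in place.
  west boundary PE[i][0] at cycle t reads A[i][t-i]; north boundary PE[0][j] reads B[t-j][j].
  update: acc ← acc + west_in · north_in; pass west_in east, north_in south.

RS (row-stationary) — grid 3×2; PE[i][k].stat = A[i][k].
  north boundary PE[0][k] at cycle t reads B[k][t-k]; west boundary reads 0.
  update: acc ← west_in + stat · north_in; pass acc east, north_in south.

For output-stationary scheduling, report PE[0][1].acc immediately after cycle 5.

PE[0][1].acc = 10

Tracing OS — 3×3 array, target PE[0][1]:
  step 0 · PE0,0: acc=3; fwd→1 fwd↓3
  step 0 · PE0,1: acc=0; fwd→0 fwd↓0
  step 1 · PE0,0: acc=5; fwd→1 fwd↓2
  step 1 · PE0,1: acc=5; fwd→1 fwd↓5
  step 2 · PE0,0: acc=5; fwd→0 fwd↓0
  step 2 · PE0,1: acc=10; fwd→1 fwd↓5
  step 3 · PE0,0: acc=5; fwd→0 fwd↓0
  step 3 · PE0,1: acc=10; fwd→0 fwd↓0
  step 4 · PE0,0: acc=5; fwd→0 fwd↓0
  step 4 · PE0,1: acc=10; fwd→0 fwd↓0
  step 5 · PE0,0: acc=5; fwd→0 fwd↓0
  step 5 · PE0,1: acc=10; fwd→0 fwd↓0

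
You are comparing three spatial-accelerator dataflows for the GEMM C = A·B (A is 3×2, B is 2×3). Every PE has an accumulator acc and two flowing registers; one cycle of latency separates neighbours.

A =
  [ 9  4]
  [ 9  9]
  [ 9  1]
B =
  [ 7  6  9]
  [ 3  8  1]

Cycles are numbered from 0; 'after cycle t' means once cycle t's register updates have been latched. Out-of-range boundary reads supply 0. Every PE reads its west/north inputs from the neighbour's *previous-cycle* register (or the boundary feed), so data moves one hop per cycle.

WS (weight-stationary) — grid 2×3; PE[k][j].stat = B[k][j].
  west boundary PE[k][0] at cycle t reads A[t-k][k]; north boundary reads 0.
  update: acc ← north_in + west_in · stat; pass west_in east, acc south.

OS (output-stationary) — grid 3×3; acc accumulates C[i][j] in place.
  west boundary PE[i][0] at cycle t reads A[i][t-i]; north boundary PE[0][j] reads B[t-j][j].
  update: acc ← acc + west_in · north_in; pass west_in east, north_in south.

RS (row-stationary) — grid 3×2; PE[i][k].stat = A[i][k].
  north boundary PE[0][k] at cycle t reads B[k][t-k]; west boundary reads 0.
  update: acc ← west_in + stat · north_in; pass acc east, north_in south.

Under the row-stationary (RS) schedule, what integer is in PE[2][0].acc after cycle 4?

RS on a 3×2 grid — tracing PE[2][0] and its feeders:
  0: (1,0).acc=0  regs=<0,0>
  0: (2,0).acc=0  regs=<0,0>
  1: (1,0).acc=63  regs=<63,7>
  1: (2,0).acc=0  regs=<0,0>
  2: (1,0).acc=54  regs=<54,6>
  2: (2,0).acc=63  regs=<63,7>
  3: (1,0).acc=81  regs=<81,9>
  3: (2,0).acc=54  regs=<54,6>
  4: (1,0).acc=0  regs=<0,0>
  4: (2,0).acc=81  regs=<81,9>

PE[2][0].acc = 81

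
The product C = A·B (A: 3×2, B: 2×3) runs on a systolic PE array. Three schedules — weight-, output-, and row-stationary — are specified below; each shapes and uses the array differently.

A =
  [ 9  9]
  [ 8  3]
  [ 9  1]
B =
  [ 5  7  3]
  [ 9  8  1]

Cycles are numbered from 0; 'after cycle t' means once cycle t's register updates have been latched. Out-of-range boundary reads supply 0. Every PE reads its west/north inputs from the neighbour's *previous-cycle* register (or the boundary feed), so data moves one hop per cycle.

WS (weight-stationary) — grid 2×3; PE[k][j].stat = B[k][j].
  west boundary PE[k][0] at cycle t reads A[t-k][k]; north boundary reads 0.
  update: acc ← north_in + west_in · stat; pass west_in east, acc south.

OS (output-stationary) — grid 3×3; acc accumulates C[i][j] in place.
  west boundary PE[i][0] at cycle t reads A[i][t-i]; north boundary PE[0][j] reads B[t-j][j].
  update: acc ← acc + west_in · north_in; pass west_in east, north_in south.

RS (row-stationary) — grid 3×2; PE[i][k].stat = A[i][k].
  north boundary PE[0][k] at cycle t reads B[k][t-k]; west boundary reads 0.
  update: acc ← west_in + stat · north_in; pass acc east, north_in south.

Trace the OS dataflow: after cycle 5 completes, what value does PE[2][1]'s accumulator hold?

PE[2][1].acc = 71

OS on a 3×3 grid — tracing PE[2][1] and its feeders:
  t=0 PE[1][1]: acc=0 h=0 v=0
  t=0 PE[2][0]: acc=0 h=0 v=0
  t=0 PE[2][1]: acc=0 h=0 v=0
  t=1 PE[1][1]: acc=0 h=0 v=0
  t=1 PE[2][0]: acc=0 h=0 v=0
  t=1 PE[2][1]: acc=0 h=0 v=0
  t=2 PE[1][1]: acc=56 h=8 v=7
  t=2 PE[2][0]: acc=45 h=9 v=5
  t=2 PE[2][1]: acc=0 h=0 v=0
  t=3 PE[1][1]: acc=80 h=3 v=8
  t=3 PE[2][0]: acc=54 h=1 v=9
  t=3 PE[2][1]: acc=63 h=9 v=7
  t=4 PE[1][1]: acc=80 h=0 v=0
  t=4 PE[2][0]: acc=54 h=0 v=0
  t=4 PE[2][1]: acc=71 h=1 v=8
  t=5 PE[1][1]: acc=80 h=0 v=0
  t=5 PE[2][0]: acc=54 h=0 v=0
  t=5 PE[2][1]: acc=71 h=0 v=0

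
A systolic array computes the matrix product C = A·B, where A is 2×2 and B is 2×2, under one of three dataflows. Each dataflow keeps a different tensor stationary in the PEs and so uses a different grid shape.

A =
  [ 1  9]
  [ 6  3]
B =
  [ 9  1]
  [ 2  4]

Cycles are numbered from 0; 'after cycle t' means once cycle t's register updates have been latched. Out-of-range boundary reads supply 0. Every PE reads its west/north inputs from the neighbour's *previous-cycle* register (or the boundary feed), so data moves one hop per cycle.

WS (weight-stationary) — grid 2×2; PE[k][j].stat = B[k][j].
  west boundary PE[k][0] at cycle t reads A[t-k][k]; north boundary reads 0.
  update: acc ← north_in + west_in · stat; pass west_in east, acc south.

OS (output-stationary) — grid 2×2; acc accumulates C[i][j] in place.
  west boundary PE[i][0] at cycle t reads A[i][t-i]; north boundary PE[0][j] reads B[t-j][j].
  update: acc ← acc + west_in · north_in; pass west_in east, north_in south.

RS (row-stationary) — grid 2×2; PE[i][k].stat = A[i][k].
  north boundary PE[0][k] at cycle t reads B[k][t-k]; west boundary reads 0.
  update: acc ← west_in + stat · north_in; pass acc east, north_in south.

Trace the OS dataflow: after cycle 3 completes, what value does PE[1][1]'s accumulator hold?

OS 2×2: PE[1][1] cycle-by-cycle (with neighbour feeds):
  after 0 — PE[0][1] acc=0, pass-E 0, pass-S 0
  after 0 — PE[1][0] acc=0, pass-E 0, pass-S 0
  after 0 — PE[1][1] acc=0, pass-E 0, pass-S 0
  after 1 — PE[0][1] acc=1, pass-E 1, pass-S 1
  after 1 — PE[1][0] acc=54, pass-E 6, pass-S 9
  after 1 — PE[1][1] acc=0, pass-E 0, pass-S 0
  after 2 — PE[0][1] acc=37, pass-E 9, pass-S 4
  after 2 — PE[1][0] acc=60, pass-E 3, pass-S 2
  after 2 — PE[1][1] acc=6, pass-E 6, pass-S 1
  after 3 — PE[0][1] acc=37, pass-E 0, pass-S 0
  after 3 — PE[1][0] acc=60, pass-E 0, pass-S 0
  after 3 — PE[1][1] acc=18, pass-E 3, pass-S 4

PE[1][1].acc = 18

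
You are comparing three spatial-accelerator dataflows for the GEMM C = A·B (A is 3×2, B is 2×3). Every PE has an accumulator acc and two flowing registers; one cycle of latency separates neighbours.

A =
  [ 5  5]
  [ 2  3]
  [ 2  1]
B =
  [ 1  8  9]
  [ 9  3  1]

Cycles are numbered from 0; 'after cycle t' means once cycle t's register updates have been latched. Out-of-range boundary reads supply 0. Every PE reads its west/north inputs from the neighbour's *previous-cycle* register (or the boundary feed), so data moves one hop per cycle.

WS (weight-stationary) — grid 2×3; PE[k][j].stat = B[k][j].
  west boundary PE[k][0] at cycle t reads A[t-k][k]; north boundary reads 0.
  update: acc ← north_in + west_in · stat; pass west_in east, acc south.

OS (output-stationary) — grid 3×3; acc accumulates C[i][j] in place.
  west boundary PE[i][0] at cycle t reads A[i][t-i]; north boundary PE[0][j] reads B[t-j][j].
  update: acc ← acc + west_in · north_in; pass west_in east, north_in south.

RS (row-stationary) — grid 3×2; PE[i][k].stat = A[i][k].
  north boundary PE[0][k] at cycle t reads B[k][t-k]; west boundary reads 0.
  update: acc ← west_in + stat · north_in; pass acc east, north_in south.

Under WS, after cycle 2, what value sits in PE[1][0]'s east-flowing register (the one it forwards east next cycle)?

register = 3

WS 2×3: PE[1][0] cycle-by-cycle (with neighbour feeds):
  0: (0,0).acc=5  regs=<5,5>
  0: (1,0).acc=0  regs=<0,0>
  1: (0,0).acc=2  regs=<2,2>
  1: (1,0).acc=50  regs=<5,50>
  2: (0,0).acc=2  regs=<2,2>
  2: (1,0).acc=29  regs=<3,29>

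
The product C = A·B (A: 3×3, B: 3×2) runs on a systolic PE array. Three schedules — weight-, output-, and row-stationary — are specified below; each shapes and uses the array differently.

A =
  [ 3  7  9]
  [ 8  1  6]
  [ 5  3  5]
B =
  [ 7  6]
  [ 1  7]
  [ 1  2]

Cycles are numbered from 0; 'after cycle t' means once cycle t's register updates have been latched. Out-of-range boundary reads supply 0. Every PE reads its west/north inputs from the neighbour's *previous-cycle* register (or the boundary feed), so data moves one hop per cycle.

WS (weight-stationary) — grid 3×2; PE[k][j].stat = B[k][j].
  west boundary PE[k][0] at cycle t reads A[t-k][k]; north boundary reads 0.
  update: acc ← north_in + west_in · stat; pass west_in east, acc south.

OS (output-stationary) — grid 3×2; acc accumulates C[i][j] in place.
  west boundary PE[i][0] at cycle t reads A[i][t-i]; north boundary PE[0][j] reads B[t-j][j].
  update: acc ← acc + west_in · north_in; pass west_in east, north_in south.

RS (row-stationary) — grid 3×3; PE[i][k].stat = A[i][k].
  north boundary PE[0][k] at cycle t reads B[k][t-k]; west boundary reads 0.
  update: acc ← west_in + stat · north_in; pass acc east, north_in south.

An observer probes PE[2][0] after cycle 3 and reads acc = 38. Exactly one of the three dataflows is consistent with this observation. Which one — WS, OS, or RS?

dataflow = OS

— WS: 3×2; PE[2][0] trace:
  [0] (2,0) acc=0 (h:0 v:0)
  [1] (2,0) acc=0 (h:0 v:0)
  [2] (2,0) acc=37 (h:9 v:37)
  [3] (2,0) acc=63 (h:6 v:63)
— OS: 3×2; PE[2][0] trace:
  [0] (2,0) acc=0 (h:0 v:0)
  [1] (2,0) acc=0 (h:0 v:0)
  [2] (2,0) acc=35 (h:5 v:7)
  [3] (2,0) acc=38 (h:3 v:1)
— RS: 3×3; PE[2][0] trace:
  [0] (2,0) acc=0 (h:0 v:0)
  [1] (2,0) acc=0 (h:0 v:0)
  [2] (2,0) acc=35 (h:35 v:7)
  [3] (2,0) acc=30 (h:30 v:6)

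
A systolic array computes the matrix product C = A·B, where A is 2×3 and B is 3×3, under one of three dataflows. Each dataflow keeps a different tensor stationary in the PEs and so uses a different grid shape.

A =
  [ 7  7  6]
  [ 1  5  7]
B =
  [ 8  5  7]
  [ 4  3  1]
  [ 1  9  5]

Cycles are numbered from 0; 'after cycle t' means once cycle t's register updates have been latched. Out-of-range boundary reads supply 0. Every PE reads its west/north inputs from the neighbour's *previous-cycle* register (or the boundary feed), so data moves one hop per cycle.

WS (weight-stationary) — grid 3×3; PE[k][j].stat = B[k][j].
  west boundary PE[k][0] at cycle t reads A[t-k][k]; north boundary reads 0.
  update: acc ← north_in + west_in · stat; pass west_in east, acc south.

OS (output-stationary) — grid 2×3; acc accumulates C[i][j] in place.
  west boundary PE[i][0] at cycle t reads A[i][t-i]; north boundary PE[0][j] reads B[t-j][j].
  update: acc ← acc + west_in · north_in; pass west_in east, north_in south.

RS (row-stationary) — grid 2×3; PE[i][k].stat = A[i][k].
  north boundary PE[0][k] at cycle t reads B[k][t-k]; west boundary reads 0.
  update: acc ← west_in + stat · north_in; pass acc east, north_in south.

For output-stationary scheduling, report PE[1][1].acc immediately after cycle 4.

OS on a 2×3 grid — tracing PE[1][1] and its feeders:
  cycle 0: PE[0][1] → acc 0, east 0, south 0
  cycle 0: PE[1][0] → acc 0, east 0, south 0
  cycle 0: PE[1][1] → acc 0, east 0, south 0
  cycle 1: PE[0][1] → acc 35, east 7, south 5
  cycle 1: PE[1][0] → acc 8, east 1, south 8
  cycle 1: PE[1][1] → acc 0, east 0, south 0
  cycle 2: PE[0][1] → acc 56, east 7, south 3
  cycle 2: PE[1][0] → acc 28, east 5, south 4
  cycle 2: PE[1][1] → acc 5, east 1, south 5
  cycle 3: PE[0][1] → acc 110, east 6, south 9
  cycle 3: PE[1][0] → acc 35, east 7, south 1
  cycle 3: PE[1][1] → acc 20, east 5, south 3
  cycle 4: PE[0][1] → acc 110, east 0, south 0
  cycle 4: PE[1][0] → acc 35, east 0, south 0
  cycle 4: PE[1][1] → acc 83, east 7, south 9

PE[1][1].acc = 83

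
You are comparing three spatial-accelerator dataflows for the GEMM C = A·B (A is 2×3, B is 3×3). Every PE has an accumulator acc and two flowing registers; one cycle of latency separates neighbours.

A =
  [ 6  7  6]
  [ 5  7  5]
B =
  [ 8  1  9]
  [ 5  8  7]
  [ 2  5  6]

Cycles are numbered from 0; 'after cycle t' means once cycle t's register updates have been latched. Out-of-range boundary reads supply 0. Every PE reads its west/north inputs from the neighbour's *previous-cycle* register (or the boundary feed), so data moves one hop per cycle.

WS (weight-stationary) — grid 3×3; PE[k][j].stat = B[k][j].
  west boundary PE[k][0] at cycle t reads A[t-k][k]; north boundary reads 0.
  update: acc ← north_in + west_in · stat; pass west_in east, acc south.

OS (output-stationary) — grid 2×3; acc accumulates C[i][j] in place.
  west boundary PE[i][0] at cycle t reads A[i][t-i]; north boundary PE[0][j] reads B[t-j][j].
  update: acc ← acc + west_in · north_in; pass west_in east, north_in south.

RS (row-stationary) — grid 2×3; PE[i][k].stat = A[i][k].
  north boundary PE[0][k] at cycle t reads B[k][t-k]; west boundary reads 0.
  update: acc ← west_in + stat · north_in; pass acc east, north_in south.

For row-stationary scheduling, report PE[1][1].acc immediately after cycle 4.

RS on a 2×3 grid — tracing PE[1][1] and its feeders:
  @0  [0,1]  acc 0  |  →0  ↓0
  @0  [1,0]  acc 0  |  →0  ↓0
  @0  [1,1]  acc 0  |  →0  ↓0
  @1  [0,1]  acc 83  |  →83  ↓5
  @1  [1,0]  acc 40  |  →40  ↓8
  @1  [1,1]  acc 0  |  →0  ↓0
  @2  [0,1]  acc 62  |  →62  ↓8
  @2  [1,0]  acc 5  |  →5  ↓1
  @2  [1,1]  acc 75  |  →75  ↓5
  @3  [0,1]  acc 103  |  →103  ↓7
  @3  [1,0]  acc 45  |  →45  ↓9
  @3  [1,1]  acc 61  |  →61  ↓8
  @4  [0,1]  acc 0  |  →0  ↓0
  @4  [1,0]  acc 0  |  →0  ↓0
  @4  [1,1]  acc 94  |  →94  ↓7

PE[1][1].acc = 94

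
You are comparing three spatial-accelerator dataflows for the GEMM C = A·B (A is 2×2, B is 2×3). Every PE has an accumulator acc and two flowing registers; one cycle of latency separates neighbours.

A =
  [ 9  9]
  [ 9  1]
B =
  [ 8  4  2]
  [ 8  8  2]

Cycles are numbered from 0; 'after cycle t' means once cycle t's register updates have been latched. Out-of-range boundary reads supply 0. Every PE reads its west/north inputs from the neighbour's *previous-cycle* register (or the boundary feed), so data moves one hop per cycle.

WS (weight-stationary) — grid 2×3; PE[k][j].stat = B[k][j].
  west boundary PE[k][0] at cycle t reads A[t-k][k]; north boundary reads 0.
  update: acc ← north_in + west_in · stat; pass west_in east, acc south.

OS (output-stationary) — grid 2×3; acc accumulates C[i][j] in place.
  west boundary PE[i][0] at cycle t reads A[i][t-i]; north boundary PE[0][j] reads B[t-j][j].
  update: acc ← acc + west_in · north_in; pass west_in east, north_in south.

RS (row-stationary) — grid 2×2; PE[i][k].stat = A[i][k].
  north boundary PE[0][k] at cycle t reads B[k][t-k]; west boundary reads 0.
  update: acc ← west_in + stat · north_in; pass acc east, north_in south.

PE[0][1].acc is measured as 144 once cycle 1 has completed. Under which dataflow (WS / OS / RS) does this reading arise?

WS [2×3] PE[0][1] across cycles:
  after 0 — PE[0][1] acc=0, pass-E 0, pass-S 0
  after 1 — PE[0][1] acc=36, pass-E 9, pass-S 36
OS [2×3] PE[0][1] across cycles:
  after 0 — PE[0][1] acc=0, pass-E 0, pass-S 0
  after 1 — PE[0][1] acc=36, pass-E 9, pass-S 4
RS [2×2] PE[0][1] across cycles:
  after 0 — PE[0][1] acc=0, pass-E 0, pass-S 0
  after 1 — PE[0][1] acc=144, pass-E 144, pass-S 8

dataflow = RS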